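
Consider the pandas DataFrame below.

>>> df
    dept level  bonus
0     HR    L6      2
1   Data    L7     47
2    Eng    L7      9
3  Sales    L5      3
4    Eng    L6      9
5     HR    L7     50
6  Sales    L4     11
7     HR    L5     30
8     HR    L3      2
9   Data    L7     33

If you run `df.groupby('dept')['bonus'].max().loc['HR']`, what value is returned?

50

group by dept, max of bonus:
dept
Data     47
Eng       9
HR       50
Sales    11
Name: bonus, dtype: int64
Taking the value at index 'HR' gives 50.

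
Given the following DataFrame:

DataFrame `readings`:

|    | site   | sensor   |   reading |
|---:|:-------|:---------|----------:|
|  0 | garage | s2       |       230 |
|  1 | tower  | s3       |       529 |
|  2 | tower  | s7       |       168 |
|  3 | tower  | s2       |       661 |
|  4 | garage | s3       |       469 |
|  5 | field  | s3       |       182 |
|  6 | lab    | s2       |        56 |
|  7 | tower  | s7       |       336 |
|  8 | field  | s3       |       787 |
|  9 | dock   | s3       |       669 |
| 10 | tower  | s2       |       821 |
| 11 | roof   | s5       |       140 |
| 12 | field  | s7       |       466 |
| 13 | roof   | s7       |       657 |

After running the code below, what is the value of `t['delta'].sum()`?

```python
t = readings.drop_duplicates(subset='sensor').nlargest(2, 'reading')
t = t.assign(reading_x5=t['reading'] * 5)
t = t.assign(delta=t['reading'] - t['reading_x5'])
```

-3036

drop duplicate sensor (keep=first):
      site sensor  reading
0   garage     s2      230
1    tower     s3      529
2    tower     s7      168
11    roof     s5      140
take 2 rows with largest reading:
     site sensor  reading
1   tower     s3      529
0  garage     s2      230
add column reading_x5 = t['reading'] * 5:
     site sensor  reading  reading_x5
1   tower     s3      529        2645
0  garage     s2      230        1150
add column delta = t['reading'] - t['reading_x5']:
     site sensor  reading  reading_x5  delta
1   tower     s3      529        2645  -2116
0  garage     s2      230        1150   -920
sum of column 'delta' → -3036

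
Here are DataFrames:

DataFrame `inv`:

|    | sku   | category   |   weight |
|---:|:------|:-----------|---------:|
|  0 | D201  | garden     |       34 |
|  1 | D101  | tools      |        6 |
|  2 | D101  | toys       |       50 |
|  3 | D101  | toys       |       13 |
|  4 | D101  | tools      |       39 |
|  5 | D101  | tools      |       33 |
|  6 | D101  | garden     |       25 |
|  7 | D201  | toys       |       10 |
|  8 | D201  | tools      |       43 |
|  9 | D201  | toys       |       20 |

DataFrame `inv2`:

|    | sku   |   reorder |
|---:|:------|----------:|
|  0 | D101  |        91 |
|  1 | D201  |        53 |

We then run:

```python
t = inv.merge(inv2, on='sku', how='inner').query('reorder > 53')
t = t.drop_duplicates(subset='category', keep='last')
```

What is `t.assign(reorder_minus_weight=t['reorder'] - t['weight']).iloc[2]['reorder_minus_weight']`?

66

merge on 'sku' (how='inner') → 10 rows:
    sku category  weight  reorder
0  D201   garden      34       53
1  D101    tools       6       91
2  D101     toys      50       91
3  D101     toys      13       91
4  D101    tools      39       91
5  D101    tools      33       91
6  D101   garden      25       91
7  D201     toys      10       53
8  D201    tools      43       53
9  D201     toys      20       53
filter rows where reorder > 53:
    sku category  weight  reorder
1  D101    tools       6       91
2  D101     toys      50       91
3  D101     toys      13       91
4  D101    tools      39       91
5  D101    tools      33       91
6  D101   garden      25       91
drop duplicate category (keep=last):
    sku category  weight  reorder
3  D101     toys      13       91
5  D101    tools      33       91
6  D101   garden      25       91
add column reorder_minus_weight = t['reorder'] - t['weight']:
    sku category  weight  reorder  reorder_minus_weight
3  D101     toys      13       91                    78
5  D101    tools      33       91                    58
6  D101   garden      25       91                    66
Reading off the value at position 2, column 'reorder_minus_weight', we get 66.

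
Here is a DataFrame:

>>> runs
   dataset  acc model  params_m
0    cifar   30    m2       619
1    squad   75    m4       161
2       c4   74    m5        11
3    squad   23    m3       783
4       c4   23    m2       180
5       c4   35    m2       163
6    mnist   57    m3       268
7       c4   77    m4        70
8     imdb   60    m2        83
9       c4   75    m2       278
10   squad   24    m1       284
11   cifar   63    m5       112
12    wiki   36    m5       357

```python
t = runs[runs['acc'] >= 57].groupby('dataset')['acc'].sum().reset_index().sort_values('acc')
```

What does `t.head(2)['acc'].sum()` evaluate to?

filter rows where acc >= 57:
   dataset  acc model  params_m
1    squad   75    m4       161
2       c4   74    m5        11
6    mnist   57    m3       268
7       c4   77    m4        70
8     imdb   60    m2        83
9       c4   75    m2       278
11   cifar   63    m5       112
group by dataset, sum of acc:
dataset
c4       226
cifar     63
imdb      60
mnist     57
squad     75
Name: acc, dtype: int64
reset_index():
  dataset  acc
0      c4  226
1   cifar   63
2    imdb   60
3   mnist   57
4   squad   75
sort by acc:
  dataset  acc
3   mnist   57
2    imdb   60
1   cifar   63
4   squad   75
0      c4  226
take first 2 rows:
  dataset  acc
3   mnist   57
2    imdb   60

117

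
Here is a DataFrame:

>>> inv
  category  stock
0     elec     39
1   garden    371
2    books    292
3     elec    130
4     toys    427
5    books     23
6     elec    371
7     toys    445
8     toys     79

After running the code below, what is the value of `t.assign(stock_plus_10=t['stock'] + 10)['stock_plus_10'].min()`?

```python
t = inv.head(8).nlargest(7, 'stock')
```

take first 8 rows:
  category  stock
0     elec     39
1   garden    371
2    books    292
3     elec    130
4     toys    427
5    books     23
6     elec    371
7     toys    445
take 7 rows with largest stock:
  category  stock
7     toys    445
4     toys    427
1   garden    371
6     elec    371
2    books    292
3     elec    130
0     elec     39
add column stock_plus_10 = t['stock'] + 10:
  category  stock  stock_plus_10
7     toys    445            455
4     toys    427            437
1   garden    371            381
6     elec    371            381
2    books    292            302
3     elec    130            140
0     elec     39             49
Finally, min of column 'stock_plus_10' = 49.

49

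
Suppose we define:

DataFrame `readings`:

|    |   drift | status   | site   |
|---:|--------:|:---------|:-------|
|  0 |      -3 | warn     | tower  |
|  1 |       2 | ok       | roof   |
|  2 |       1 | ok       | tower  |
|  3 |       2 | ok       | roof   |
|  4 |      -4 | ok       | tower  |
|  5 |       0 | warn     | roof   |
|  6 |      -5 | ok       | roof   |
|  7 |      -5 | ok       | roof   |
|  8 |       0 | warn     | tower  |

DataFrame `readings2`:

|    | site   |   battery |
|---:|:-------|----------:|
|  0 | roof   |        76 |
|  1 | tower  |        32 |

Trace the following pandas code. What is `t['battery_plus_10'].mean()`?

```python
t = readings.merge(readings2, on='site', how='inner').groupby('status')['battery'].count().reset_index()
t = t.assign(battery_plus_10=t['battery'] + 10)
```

merge on 'site' (how='inner') → 9 rows:
   drift status   site  battery
0     -3   warn  tower       32
1      2     ok   roof       76
2      1     ok  tower       32
3      2     ok   roof       76
4     -4     ok  tower       32
5      0   warn   roof       76
6     -5     ok   roof       76
7     -5     ok   roof       76
8      0   warn  tower       32
group by status, count of battery:
status
ok      6
warn    3
Name: battery, dtype: int64
reset_index():
  status  battery
0     ok        6
1   warn        3
add column battery_plus_10 = t['battery'] + 10:
  status  battery  battery_plus_10
0     ok        6               16
1   warn        3               13

14.5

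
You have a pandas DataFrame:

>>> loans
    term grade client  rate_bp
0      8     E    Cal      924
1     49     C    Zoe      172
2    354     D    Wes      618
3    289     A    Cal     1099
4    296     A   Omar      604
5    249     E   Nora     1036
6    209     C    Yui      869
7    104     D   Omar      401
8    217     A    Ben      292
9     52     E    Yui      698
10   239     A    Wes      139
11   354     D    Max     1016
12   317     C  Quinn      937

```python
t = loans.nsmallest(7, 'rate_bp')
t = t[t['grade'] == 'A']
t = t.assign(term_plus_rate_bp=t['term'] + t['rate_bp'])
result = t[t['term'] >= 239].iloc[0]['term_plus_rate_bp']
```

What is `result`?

378

take 7 rows with smallest rate_bp:
    term grade client  rate_bp
10   239     A    Wes      139
1     49     C    Zoe      172
8    217     A    Ben      292
7    104     D   Omar      401
4    296     A   Omar      604
2    354     D    Wes      618
9     52     E    Yui      698
filter rows where grade == 'A':
    term grade client  rate_bp
10   239     A    Wes      139
8    217     A    Ben      292
4    296     A   Omar      604
add column term_plus_rate_bp = t['term'] + t['rate_bp']:
    term grade client  rate_bp  term_plus_rate_bp
10   239     A    Wes      139                378
8    217     A    Ben      292                509
4    296     A   Omar      604                900
filter rows where term >= 239:
    term grade client  rate_bp  term_plus_rate_bp
10   239     A    Wes      139                378
4    296     A   Omar      604                900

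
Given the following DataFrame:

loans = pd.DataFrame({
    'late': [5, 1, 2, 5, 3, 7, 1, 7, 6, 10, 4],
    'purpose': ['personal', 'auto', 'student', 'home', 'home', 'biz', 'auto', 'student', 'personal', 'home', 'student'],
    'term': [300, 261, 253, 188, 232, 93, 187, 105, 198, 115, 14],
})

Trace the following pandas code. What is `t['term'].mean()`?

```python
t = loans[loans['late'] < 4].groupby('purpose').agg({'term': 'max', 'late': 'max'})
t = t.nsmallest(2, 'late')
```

257.0

filter rows where late < 4:
   late  purpose  term
1     1     auto   261
2     2  student   253
4     3     home   232
6     1     auto   187
group by purpose: max(term), max(late):
         term  late
purpose            
auto      261     1
home      232     3
student   253     2
take 2 rows with smallest late:
         term  late
purpose            
auto      261     1
student   253     2
Finally, mean of column 'term' = 257.0.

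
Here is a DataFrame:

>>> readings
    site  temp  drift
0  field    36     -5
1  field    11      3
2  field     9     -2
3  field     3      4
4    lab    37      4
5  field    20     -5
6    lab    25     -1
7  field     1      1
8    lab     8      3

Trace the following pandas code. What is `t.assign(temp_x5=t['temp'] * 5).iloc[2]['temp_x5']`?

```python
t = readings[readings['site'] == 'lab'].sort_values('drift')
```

185

filter rows where site == 'lab':
  site  temp  drift
4  lab    37      4
6  lab    25     -1
8  lab     8      3
sort by drift:
  site  temp  drift
6  lab    25     -1
8  lab     8      3
4  lab    37      4
add column temp_x5 = t['temp'] * 5:
  site  temp  drift  temp_x5
6  lab    25     -1      125
8  lab     8      3       40
4  lab    37      4      185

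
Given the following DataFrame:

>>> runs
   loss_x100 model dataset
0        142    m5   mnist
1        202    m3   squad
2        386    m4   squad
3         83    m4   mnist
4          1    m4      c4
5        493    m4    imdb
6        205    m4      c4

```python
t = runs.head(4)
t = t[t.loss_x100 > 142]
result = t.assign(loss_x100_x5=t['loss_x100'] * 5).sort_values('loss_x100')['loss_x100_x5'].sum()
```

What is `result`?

2940

take first 4 rows:
   loss_x100 model dataset
0        142    m5   mnist
1        202    m3   squad
2        386    m4   squad
3         83    m4   mnist
filter rows where loss_x100 > 142:
   loss_x100 model dataset
1        202    m3   squad
2        386    m4   squad
add column loss_x100_x5 = t['loss_x100'] * 5:
   loss_x100 model dataset  loss_x100_x5
1        202    m3   squad          1010
2        386    m4   squad          1930
sort by loss_x100:
   loss_x100 model dataset  loss_x100_x5
1        202    m3   squad          1010
2        386    m4   squad          1930
Reading off the sum of column 'loss_x100_x5', we get 2940.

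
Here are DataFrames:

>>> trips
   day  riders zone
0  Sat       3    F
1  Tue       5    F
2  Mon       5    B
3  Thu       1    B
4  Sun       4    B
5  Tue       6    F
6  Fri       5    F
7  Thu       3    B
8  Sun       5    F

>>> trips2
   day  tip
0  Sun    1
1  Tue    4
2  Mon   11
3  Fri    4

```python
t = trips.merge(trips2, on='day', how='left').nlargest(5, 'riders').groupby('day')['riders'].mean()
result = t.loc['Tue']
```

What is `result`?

merge on 'day' (how='left') → 9 rows:
   day  riders zone   tip
0  Sat       3    F   NaN
1  Tue       5    F   4.0
2  Mon       5    B  11.0
3  Thu       1    B   NaN
4  Sun       4    B   1.0
5  Tue       6    F   4.0
6  Fri       5    F   4.0
7  Thu       3    B   NaN
8  Sun       5    F   1.0
take 5 rows with largest riders:
   day  riders zone   tip
5  Tue       6    F   4.0
1  Tue       5    F   4.0
2  Mon       5    B  11.0
6  Fri       5    F   4.0
8  Sun       5    F   1.0
group by day, mean of riders:
day
Fri    5.0
Mon    5.0
Sun    5.0
Tue    5.5
Name: riders, dtype: float64

5.5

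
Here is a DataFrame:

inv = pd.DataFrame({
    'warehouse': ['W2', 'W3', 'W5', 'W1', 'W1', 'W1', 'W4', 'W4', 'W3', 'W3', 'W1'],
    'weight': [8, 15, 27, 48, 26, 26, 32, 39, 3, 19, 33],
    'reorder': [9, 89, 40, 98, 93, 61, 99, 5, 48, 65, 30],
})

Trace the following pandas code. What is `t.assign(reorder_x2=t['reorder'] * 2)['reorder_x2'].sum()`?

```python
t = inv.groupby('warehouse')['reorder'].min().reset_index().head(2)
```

78

group by warehouse, min of reorder:
warehouse
W1    30
W2     9
W3    48
W4     5
W5    40
Name: reorder, dtype: int64
reset_index():
  warehouse  reorder
0        W1       30
1        W2        9
2        W3       48
3        W4        5
4        W5       40
take first 2 rows:
  warehouse  reorder
0        W1       30
1        W2        9
add column reorder_x2 = t['reorder'] * 2:
  warehouse  reorder  reorder_x2
0        W1       30          60
1        W2        9          18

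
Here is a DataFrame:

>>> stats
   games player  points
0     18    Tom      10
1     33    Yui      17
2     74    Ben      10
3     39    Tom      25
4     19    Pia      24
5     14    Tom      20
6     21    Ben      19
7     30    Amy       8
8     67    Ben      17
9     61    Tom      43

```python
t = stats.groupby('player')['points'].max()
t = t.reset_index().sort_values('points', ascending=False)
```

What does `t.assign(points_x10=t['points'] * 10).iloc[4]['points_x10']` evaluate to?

group by player, max of points:
player
Amy     8
Ben    19
Pia    24
Tom    43
Yui    17
Name: points, dtype: int64
reset_index():
  player  points
0    Amy       8
1    Ben      19
2    Pia      24
3    Tom      43
4    Yui      17
sort by points descending:
  player  points
3    Tom      43
2    Pia      24
1    Ben      19
4    Yui      17
0    Amy       8
add column points_x10 = t['points'] * 10:
  player  points  points_x10
3    Tom      43         430
2    Pia      24         240
1    Ben      19         190
4    Yui      17         170
0    Amy       8          80
The value at position 4, column 'points_x10' is 80.

80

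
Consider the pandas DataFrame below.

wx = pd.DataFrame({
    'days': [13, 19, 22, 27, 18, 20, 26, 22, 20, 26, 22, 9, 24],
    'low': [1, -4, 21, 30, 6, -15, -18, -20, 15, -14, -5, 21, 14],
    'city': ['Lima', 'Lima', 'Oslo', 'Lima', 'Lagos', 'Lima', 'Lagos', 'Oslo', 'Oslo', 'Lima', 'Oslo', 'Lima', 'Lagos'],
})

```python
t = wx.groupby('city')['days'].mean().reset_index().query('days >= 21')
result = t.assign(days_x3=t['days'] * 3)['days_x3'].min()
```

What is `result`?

group by city, mean of days:
city
Lagos    22.666667
Lima     19.000000
Oslo     21.500000
Name: days, dtype: float64
reset_index():
    city       days
0  Lagos  22.666667
1   Lima  19.000000
2   Oslo  21.500000
filter rows where days >= 21:
    city       days
0  Lagos  22.666667
2   Oslo  21.500000
add column days_x3 = t['days'] * 3:
    city       days  days_x3
0  Lagos  22.666667     68.0
2   Oslo  21.500000     64.5
The min of column 'days_x3' is 64.5.

64.5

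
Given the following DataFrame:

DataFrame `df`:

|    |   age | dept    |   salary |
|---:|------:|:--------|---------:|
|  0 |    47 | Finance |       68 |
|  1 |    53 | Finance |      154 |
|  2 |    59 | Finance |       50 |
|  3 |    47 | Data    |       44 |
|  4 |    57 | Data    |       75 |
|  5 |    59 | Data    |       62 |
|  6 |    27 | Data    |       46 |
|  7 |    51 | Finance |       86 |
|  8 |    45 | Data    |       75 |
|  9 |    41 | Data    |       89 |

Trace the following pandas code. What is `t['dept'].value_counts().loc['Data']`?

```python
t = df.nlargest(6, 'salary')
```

3

take 6 rows with largest salary:
   age     dept  salary
1   53  Finance     154
9   41     Data      89
7   51  Finance      86
4   57     Data      75
8   45     Data      75
0   47  Finance      68
value_counts of dept:
dept
Finance    3
Data       3
Name: count, dtype: int64
Hence 3.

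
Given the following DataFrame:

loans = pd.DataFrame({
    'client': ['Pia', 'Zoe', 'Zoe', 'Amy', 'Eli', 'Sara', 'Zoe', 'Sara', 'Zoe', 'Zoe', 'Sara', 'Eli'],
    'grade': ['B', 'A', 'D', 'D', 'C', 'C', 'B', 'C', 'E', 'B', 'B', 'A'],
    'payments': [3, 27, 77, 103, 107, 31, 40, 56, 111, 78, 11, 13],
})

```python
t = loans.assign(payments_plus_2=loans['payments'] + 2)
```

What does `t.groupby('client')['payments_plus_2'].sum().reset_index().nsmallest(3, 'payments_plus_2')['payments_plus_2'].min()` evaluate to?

5

add column payments_plus_2 = loans['payments'] + 2:
   client grade  payments  payments_plus_2
0     Pia     B         3                5
1     Zoe     A        27               29
2     Zoe     D        77               79
3     Amy     D       103              105
4     Eli     C       107              109
5    Sara     C        31               33
6     Zoe     B        40               42
7    Sara     C        56               58
8     Zoe     E       111              113
9     Zoe     B        78               80
10   Sara     B        11               13
11    Eli     A        13               15
group by client, sum of payments_plus_2:
client
Amy     105
Eli     124
Pia       5
Sara    104
Zoe     343
Name: payments_plus_2, dtype: int64
reset_index():
  client  payments_plus_2
0    Amy              105
1    Eli              124
2    Pia                5
3   Sara              104
4    Zoe              343
take 3 rows with smallest payments_plus_2:
  client  payments_plus_2
2    Pia                5
3   Sara              104
0    Amy              105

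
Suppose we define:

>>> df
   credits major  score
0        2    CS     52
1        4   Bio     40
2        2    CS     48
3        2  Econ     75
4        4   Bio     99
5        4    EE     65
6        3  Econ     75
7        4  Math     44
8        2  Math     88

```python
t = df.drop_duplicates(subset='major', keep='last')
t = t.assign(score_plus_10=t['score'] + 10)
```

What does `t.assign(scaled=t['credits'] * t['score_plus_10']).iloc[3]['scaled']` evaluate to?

255

drop duplicate major (keep=last):
   credits major  score
2        2    CS     48
4        4   Bio     99
5        4    EE     65
6        3  Econ     75
8        2  Math     88
add column score_plus_10 = t['score'] + 10:
   credits major  score  score_plus_10
2        2    CS     48             58
4        4   Bio     99            109
5        4    EE     65             75
6        3  Econ     75             85
8        2  Math     88             98
add column scaled = t['credits'] * t['score_plus_10']:
   credits major  score  score_plus_10  scaled
2        2    CS     48             58     116
4        4   Bio     99            109     436
5        4    EE     65             75     300
6        3  Econ     75             85     255
8        2  Math     88             98     196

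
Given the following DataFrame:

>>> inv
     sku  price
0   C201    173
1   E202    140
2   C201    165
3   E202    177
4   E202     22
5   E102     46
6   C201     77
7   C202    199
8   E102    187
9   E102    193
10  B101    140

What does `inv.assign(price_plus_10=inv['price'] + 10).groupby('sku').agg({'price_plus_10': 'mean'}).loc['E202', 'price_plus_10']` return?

123.0

add column price_plus_10 = inv['price'] + 10:
     sku  price  price_plus_10
0   C201    173            183
1   E202    140            150
2   C201    165            175
3   E202    177            187
4   E202     22             32
5   E102     46             56
6   C201     77             87
7   C202    199            209
8   E102    187            197
9   E102    193            203
10  B101    140            150
group by sku, mean of price_plus_10:
      price_plus_10
sku                
B101     150.000000
C201     148.333333
C202     209.000000
E102     152.000000
E202     123.000000
Hence 123.0.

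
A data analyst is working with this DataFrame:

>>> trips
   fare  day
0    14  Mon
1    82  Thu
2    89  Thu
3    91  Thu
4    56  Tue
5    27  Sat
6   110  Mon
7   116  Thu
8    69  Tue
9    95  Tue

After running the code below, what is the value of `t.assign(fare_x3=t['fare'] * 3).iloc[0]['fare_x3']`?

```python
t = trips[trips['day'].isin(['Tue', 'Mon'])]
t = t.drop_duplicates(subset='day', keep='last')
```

filter rows where day in ['Tue', 'Mon']:
   fare  day
0    14  Mon
4    56  Tue
6   110  Mon
8    69  Tue
9    95  Tue
drop duplicate day (keep=last):
   fare  day
6   110  Mon
9    95  Tue
add column fare_x3 = t['fare'] * 3:
   fare  day  fare_x3
6   110  Mon      330
9    95  Tue      285
Finally, value at position 0, column 'fare_x3' = 330.

330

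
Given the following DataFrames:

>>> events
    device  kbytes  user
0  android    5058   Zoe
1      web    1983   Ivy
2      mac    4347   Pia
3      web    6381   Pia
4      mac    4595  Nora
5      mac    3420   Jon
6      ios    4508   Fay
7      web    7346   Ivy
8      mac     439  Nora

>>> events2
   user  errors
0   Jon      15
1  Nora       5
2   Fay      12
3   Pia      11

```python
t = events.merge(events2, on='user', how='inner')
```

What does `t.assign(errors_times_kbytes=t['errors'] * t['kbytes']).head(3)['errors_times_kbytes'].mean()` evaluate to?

merge on 'user' (how='inner') → 6 rows:
  device  kbytes  user  errors
0    mac    4347   Pia      11
1    web    6381   Pia      11
2    mac    4595  Nora       5
3    mac    3420   Jon      15
4    ios    4508   Fay      12
5    mac     439  Nora       5
add column errors_times_kbytes = t['errors'] * t['kbytes']:
  device  kbytes  user  errors  errors_times_kbytes
0    mac    4347   Pia      11                47817
1    web    6381   Pia      11                70191
2    mac    4595  Nora       5                22975
3    mac    3420   Jon      15                51300
4    ios    4508   Fay      12                54096
5    mac     439  Nora       5                 2195
take first 3 rows:
  device  kbytes  user  errors  errors_times_kbytes
0    mac    4347   Pia      11                47817
1    web    6381   Pia      11                70191
2    mac    4595  Nora       5                22975

46994.3333333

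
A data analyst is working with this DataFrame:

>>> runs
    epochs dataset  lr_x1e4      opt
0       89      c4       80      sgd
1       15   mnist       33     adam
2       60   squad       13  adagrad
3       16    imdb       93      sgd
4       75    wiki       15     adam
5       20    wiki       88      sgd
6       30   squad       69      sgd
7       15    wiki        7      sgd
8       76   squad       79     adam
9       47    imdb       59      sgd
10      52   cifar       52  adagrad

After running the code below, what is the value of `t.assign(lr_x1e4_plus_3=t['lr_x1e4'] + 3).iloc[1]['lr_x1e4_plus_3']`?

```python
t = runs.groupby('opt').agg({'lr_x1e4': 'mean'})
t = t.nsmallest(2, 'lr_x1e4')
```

45.3333333333

group by opt, mean of lr_x1e4:
           lr_x1e4
opt               
adagrad  32.500000
adam     42.333333
sgd      66.000000
take 2 rows with smallest lr_x1e4:
           lr_x1e4
opt               
adagrad  32.500000
adam     42.333333
add column lr_x1e4_plus_3 = t['lr_x1e4'] + 3:
           lr_x1e4  lr_x1e4_plus_3
opt                               
adagrad  32.500000       35.500000
adam     42.333333       45.333333
The value at position 1, column 'lr_x1e4_plus_3' is 45.3333333333.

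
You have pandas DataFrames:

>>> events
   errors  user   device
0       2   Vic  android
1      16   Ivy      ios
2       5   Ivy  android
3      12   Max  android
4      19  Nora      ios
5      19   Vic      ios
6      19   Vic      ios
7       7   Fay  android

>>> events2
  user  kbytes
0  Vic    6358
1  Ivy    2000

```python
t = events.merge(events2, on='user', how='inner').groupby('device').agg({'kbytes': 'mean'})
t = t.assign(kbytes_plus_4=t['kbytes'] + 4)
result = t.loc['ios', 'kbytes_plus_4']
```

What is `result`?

merge on 'user' (how='inner') → 5 rows:
   errors user   device  kbytes
0       2  Vic  android    6358
1      16  Ivy      ios    2000
2       5  Ivy  android    2000
3      19  Vic      ios    6358
4      19  Vic      ios    6358
group by device, mean of kbytes:
              kbytes
device              
android  4179.000000
ios      4905.333333
add column kbytes_plus_4 = t['kbytes'] + 4:
              kbytes  kbytes_plus_4
device                             
android  4179.000000    4183.000000
ios      4905.333333    4909.333333
So loc['ios', 'kbytes_plus_4'] = 4909.33333333.

4909.33333333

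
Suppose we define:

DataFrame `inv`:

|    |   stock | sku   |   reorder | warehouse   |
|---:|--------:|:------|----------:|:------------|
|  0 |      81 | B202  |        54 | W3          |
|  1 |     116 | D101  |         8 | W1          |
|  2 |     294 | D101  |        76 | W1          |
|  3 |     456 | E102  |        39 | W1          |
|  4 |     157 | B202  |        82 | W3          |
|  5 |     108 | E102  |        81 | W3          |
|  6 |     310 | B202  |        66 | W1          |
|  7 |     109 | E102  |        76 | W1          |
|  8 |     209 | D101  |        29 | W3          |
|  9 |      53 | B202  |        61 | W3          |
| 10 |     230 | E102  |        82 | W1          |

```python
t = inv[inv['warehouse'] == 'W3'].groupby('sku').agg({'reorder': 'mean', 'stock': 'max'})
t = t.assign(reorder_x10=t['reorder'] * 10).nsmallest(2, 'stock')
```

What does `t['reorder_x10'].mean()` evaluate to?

filter rows where warehouse == 'W3':
   stock   sku  reorder warehouse
0     81  B202       54        W3
4    157  B202       82        W3
5    108  E102       81        W3
8    209  D101       29        W3
9     53  B202       61        W3
group by sku: mean(reorder), max(stock):
        reorder  stock
sku                   
B202  65.666667    157
D101  29.000000    209
E102  81.000000    108
add column reorder_x10 = t['reorder'] * 10:
        reorder  stock  reorder_x10
sku                                
B202  65.666667    157   656.666667
D101  29.000000    209   290.000000
E102  81.000000    108   810.000000
take 2 rows with smallest stock:
        reorder  stock  reorder_x10
sku                                
E102  81.000000    108   810.000000
B202  65.666667    157   656.666667
Then the mean of column 'reorder_x10': 733.333333333

733.333333333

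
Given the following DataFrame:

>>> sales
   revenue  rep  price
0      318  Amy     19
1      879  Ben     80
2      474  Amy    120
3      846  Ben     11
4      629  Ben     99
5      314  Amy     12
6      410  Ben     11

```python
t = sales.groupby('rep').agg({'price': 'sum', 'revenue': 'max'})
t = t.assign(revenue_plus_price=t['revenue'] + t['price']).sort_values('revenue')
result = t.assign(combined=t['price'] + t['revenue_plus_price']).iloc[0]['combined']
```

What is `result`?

776

group by rep: sum(price), max(revenue):
     price  revenue
rep                
Amy    151      474
Ben    201      879
add column revenue_plus_price = t['revenue'] + t['price']:
     price  revenue  revenue_plus_price
rep                                    
Amy    151      474                 625
Ben    201      879                1080
sort by revenue:
     price  revenue  revenue_plus_price
rep                                    
Amy    151      474                 625
Ben    201      879                1080
add column combined = t['price'] + t['revenue_plus_price']:
     price  revenue  revenue_plus_price  combined
rep                                              
Amy    151      474                 625       776
Ben    201      879                1080      1281
So iloc[0]['combined'] = 776.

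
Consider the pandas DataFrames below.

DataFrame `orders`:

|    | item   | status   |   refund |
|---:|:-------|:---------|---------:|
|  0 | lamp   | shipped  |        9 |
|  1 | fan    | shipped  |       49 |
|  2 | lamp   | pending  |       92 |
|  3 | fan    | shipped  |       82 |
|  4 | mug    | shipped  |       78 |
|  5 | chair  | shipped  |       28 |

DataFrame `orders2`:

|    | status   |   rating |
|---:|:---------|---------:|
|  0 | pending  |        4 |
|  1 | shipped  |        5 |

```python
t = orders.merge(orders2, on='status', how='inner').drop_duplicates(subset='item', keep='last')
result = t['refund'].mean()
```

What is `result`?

70.0

merge on 'status' (how='inner') → 6 rows:
    item   status  refund  rating
0   lamp  shipped       9       5
1    fan  shipped      49       5
2   lamp  pending      92       4
3    fan  shipped      82       5
4    mug  shipped      78       5
5  chair  shipped      28       5
drop duplicate item (keep=last):
    item   status  refund  rating
2   lamp  pending      92       4
3    fan  shipped      82       5
4    mug  shipped      78       5
5  chair  shipped      28       5
Taking the mean of column 'refund' gives 70.0.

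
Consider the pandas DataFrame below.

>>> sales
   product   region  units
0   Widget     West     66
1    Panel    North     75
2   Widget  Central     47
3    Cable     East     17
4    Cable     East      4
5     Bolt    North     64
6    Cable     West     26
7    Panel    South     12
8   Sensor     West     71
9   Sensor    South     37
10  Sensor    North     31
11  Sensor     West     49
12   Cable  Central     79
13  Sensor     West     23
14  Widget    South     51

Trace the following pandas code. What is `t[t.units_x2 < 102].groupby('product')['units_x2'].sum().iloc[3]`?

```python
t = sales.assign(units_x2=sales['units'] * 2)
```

add column units_x2 = sales['units'] * 2:
   product   region  units  units_x2
0   Widget     West     66       132
1    Panel    North     75       150
2   Widget  Central     47        94
3    Cable     East     17        34
4    Cable     East      4         8
5     Bolt    North     64       128
6    Cable     West     26        52
7    Panel    South     12        24
8   Sensor     West     71       142
9   Sensor    South     37        74
10  Sensor    North     31        62
11  Sensor     West     49        98
12   Cable  Central     79       158
13  Sensor     West     23        46
14  Widget    South     51       102
filter rows where units_x2 < 102:
   product   region  units  units_x2
2   Widget  Central     47        94
3    Cable     East     17        34
4    Cable     East      4         8
6    Cable     West     26        52
7    Panel    South     12        24
9   Sensor    South     37        74
10  Sensor    North     31        62
11  Sensor     West     49        98
13  Sensor     West     23        46
group by product, sum of units_x2:
product
Cable      94
Panel      24
Sensor    280
Widget     94
Name: units_x2, dtype: int64
Finally, value at position 3 = 94.

94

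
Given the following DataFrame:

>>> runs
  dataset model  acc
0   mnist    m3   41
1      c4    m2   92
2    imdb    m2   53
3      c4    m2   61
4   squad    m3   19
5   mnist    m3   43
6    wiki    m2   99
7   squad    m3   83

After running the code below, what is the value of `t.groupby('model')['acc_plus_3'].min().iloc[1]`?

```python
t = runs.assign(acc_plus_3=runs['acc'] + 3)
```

22

add column acc_plus_3 = runs['acc'] + 3:
  dataset model  acc  acc_plus_3
0   mnist    m3   41          44
1      c4    m2   92          95
2    imdb    m2   53          56
3      c4    m2   61          64
4   squad    m3   19          22
5   mnist    m3   43          46
6    wiki    m2   99         102
7   squad    m3   83          86
group by model, min of acc_plus_3:
model
m2    56
m3    22
Name: acc_plus_3, dtype: int64
Hence 22.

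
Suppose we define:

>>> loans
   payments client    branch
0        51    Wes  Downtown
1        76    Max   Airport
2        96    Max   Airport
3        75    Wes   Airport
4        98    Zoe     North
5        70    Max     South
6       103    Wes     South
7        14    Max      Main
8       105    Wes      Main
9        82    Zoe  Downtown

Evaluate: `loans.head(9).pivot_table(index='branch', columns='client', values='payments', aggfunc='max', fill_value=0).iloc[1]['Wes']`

51

take first 9 rows:
   payments client    branch
0        51    Wes  Downtown
1        76    Max   Airport
2        96    Max   Airport
3        75    Wes   Airport
4        98    Zoe     North
5        70    Max     South
6       103    Wes     South
7        14    Max      Main
8       105    Wes      Main
pivot: rows=branch, cols=client, max(payments):
client    Max  Wes  Zoe
branch                 
Airport    96   75    0
Downtown    0   51    0
Main       14  105    0
North       0    0   98
South      70  103    0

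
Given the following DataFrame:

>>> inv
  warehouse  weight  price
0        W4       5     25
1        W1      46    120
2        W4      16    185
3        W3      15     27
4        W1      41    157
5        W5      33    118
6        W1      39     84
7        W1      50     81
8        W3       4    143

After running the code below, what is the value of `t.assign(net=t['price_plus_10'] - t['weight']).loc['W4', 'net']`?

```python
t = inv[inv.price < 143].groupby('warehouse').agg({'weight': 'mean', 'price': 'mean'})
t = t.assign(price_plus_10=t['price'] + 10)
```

filter rows where price < 143:
  warehouse  weight  price
0        W4       5     25
1        W1      46    120
3        W3      15     27
5        W5      33    118
6        W1      39     84
7        W1      50     81
group by warehouse: mean(weight), mean(price):
           weight  price
warehouse               
W1           45.0   95.0
W3           15.0   27.0
W4            5.0   25.0
W5           33.0  118.0
add column price_plus_10 = t['price'] + 10:
           weight  price  price_plus_10
warehouse                              
W1           45.0   95.0          105.0
W3           15.0   27.0           37.0
W4            5.0   25.0           35.0
W5           33.0  118.0          128.0
add column net = t['price_plus_10'] - t['weight']:
           weight  price  price_plus_10   net
warehouse                                    
W1           45.0   95.0          105.0  60.0
W3           15.0   27.0           37.0  22.0
W4            5.0   25.0           35.0  30.0
W5           33.0  118.0          128.0  95.0

30.0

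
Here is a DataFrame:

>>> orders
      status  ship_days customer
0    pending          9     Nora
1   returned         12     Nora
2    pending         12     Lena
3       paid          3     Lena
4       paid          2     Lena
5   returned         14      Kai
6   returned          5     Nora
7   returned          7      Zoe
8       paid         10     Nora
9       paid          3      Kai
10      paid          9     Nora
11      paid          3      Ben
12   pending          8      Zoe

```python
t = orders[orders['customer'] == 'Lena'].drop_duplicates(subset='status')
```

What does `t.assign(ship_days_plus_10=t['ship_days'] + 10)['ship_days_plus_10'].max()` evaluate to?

filter rows where customer == 'Lena':
    status  ship_days customer
2  pending         12     Lena
3     paid          3     Lena
4     paid          2     Lena
drop duplicate status (keep=first):
    status  ship_days customer
2  pending         12     Lena
3     paid          3     Lena
add column ship_days_plus_10 = t['ship_days'] + 10:
    status  ship_days customer  ship_days_plus_10
2  pending         12     Lena                 22
3     paid          3     Lena                 13
max of column 'ship_days_plus_10' → 22

22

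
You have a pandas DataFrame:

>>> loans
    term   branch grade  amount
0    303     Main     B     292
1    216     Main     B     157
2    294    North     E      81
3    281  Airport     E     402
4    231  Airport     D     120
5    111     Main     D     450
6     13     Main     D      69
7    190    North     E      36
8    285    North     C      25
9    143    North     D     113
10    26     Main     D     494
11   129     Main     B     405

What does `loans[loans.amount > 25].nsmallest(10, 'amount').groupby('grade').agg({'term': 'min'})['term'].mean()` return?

filter rows where amount > 25:
    term   branch grade  amount
0    303     Main     B     292
1    216     Main     B     157
2    294    North     E      81
3    281  Airport     E     402
4    231  Airport     D     120
5    111     Main     D     450
6     13     Main     D      69
7    190    North     E      36
9    143    North     D     113
10    26     Main     D     494
11   129     Main     B     405
take 10 rows with smallest amount:
    term   branch grade  amount
7    190    North     E      36
6     13     Main     D      69
2    294    North     E      81
9    143    North     D     113
4    231  Airport     D     120
1    216     Main     B     157
0    303     Main     B     292
3    281  Airport     E     402
11   129     Main     B     405
5    111     Main     D     450
group by grade, min of term:
       term
grade      
B       129
D        13
E       190
Hence 110.666666667.

110.666666667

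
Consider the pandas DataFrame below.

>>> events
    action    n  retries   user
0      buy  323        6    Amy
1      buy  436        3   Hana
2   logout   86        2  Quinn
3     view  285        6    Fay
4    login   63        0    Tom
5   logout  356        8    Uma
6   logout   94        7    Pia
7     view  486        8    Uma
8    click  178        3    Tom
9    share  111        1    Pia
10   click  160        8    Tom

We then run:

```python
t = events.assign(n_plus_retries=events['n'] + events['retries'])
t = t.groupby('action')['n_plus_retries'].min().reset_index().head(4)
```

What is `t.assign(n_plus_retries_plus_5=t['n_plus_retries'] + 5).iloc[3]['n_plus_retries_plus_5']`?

add column n_plus_retries = events['n'] + events['retries']:
    action    n  retries   user  n_plus_retries
0      buy  323        6    Amy             329
1      buy  436        3   Hana             439
2   logout   86        2  Quinn              88
3     view  285        6    Fay             291
4    login   63        0    Tom              63
5   logout  356        8    Uma             364
6   logout   94        7    Pia             101
7     view  486        8    Uma             494
8    click  178        3    Tom             181
9    share  111        1    Pia             112
10   click  160        8    Tom             168
group by action, min of n_plus_retries:
action
buy       329
click     168
login      63
logout     88
share     112
view      291
Name: n_plus_retries, dtype: int64
reset_index():
   action  n_plus_retries
0     buy             329
1   click             168
2   login              63
3  logout              88
4   share             112
5    view             291
take first 4 rows:
   action  n_plus_retries
0     buy             329
1   click             168
2   login              63
3  logout              88
add column n_plus_retries_plus_5 = t['n_plus_retries'] + 5:
   action  n_plus_retries  n_plus_retries_plus_5
0     buy             329                    334
1   click             168                    173
2   login              63                     68
3  logout              88                     93
Finally, value at position 3, column 'n_plus_retries_plus_5' = 93.

93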